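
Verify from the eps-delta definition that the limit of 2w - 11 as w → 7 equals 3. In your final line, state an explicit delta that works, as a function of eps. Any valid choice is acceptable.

Suppose eps > 0. We need delta > 0 so that 0 < |w − 7| < delta implies |(2w - 11) − 3| < eps.
|(2w - 11) − 3| = |2w - 14| = 2|w − 7|.
Thus it suffices that |w − 7| < eps/2.
Take delta = eps/2. If 0 < |w − 7| < delta then |(2w - 11) − 3| = 2|w − 7| < 2·(eps/2) = eps.

delta = eps/2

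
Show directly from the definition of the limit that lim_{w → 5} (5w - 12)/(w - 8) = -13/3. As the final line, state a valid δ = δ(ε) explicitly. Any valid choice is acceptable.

Fix ε > 0. We want δ > 0 with 0 < |w − 5| < δ ⇒ |(5w - 12)/(w - 8) + 13/3| < ε.
Combining over a common denominator, (5w - 12)/(w - 8) + 13/3 = [(5w - 12)·(-3) − 13·(w - 8)] / [(-3)·(w - 8)] = -28(w − 5) / ((-3)(w - 8)).
So |(5w - 12)/(w - 8) + 13/3| = 28|w − 5| / (3·|w − 8|).
Restrict δ ≤ 3/2. Then |w − 5| < 3/2 gives |w − 8| = |(w − 5) + (-3)| ≥ 3 − 3/2 = 3/2.
Hence |(5w - 12)/(w - 8) + 13/3| < 28|w − 5|/(3·(3/2)) = (56/9)|w − 5|, which is < ε once |w − 5| < (9/56)ε.
Take δ = min(3/2, (9/56)ε). Then 0 < |w − 5| < δ forces both bounds, so |(5w - 12)/(w - 8) + 13/3| < ε.

δ = min(3/2, (9/56)ε)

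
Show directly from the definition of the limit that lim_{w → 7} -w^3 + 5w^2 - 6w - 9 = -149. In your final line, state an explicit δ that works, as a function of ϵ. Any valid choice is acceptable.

Let ϵ > 0. We want δ > 0 such that 0 < |w − 7| < δ implies |(-w^3 + 5w^2 - 6w - 9) + 149| < ϵ.
(-w^3 + 5w^2 - 6w - 9) + 149 = -w^3 + 5w^2 - 6w + 140 = (w − 7)(-w^2 - 2w - 20).
So |(-w^3 + 5w^2 - 6w - 9) + 149| = |w − 7|·|-w^2 - 2w - 20|.
Require δ ≤ 2. Then |w − 7| < 2 gives |w| < 9, and by the triangle inequality |-w^2 - 2w - 20| ≤ 9^2 + 2·9 + 20 = 119.
Hence |(-w^3 + 5w^2 - 6w - 9) + 149| ≤ 119|w − 7| < ϵ provided |w − 7| < ϵ/119.
Choosing δ = min(2, ϵ/119) ensures both conditions, hence |(-w^3 + 5w^2 - 6w - 9) + 149| < ϵ.

δ = min(2, ϵ/119)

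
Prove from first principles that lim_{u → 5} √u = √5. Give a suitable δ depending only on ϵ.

Suppose ϵ > 0. We want δ > 0 such that 0 < |u − 5| < δ implies |√u − √5| < ϵ.
Rationalise: √u − √5 = (u − 5)/(√u + √5), so |√u − √5| = |u − 5|/(√u + √5).
Restrict δ ≤ 5 so that |u − 5| < 5 forces u > 0, and then √u + √5 > √5.
Hence |√u − √5| < |u − 5|/√5, which is < ϵ once |u − 5| < √5·ϵ.
Take δ = min(5, √5·ϵ). If 0 < |u − 5| < δ then u > 0 and |√u − √5| < |u − 5|/√5 < ϵ.

δ = min(5, √5·ϵ)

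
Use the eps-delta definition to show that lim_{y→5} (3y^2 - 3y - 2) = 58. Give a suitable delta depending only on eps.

Let eps > 0. We want delta > 0 such that 0 < |y − 5| < delta implies |(3y^2 - 3y - 2) − 58| < eps.
(3y^2 - 3y - 2) − 58 = 3y^2 - 3y - 60 = (y − 5)(3y + 12).
So |(3y^2 - 3y - 2) − 58| = |y − 5|·|3y + 12|.
Assume first that |y − 5| < 1, so |y| < 6. Then |3y + 12| ≤ 3·6 + 12 = 30.
Hence |(3y^2 - 3y - 2) − 58| ≤ 30|y − 5| < eps provided |y − 5| < eps/30.
Choosing delta = min(1, eps/30) ensures both conditions, hence |(3y^2 - 3y - 2) − 58| < eps.

delta = min(1, eps/30)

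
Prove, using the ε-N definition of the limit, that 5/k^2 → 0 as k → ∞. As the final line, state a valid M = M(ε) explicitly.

Let ε > 0 be given. For k ≥ 1, |5/k^2 − 0| = 5/k^2.
5/k^2 < ε ⇔ k^2 > 5/ε ⇔ k > (5/ε)^{1/2}.
Take M = (5/ε)^{1/2}. Then k > M implies 5/k^2 < ε.

M = (5/ε)^{1/2}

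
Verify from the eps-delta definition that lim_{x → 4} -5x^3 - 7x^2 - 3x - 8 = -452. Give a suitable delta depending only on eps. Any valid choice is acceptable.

delta = min(1, eps/371)

Let eps > 0 be given. We want delta > 0 such that 0 < |x − 4| < delta implies |(-5x^3 - 7x^2 - 3x - 8) + 452| < eps.
(-5x^3 - 7x^2 - 3x - 8) + 452 = -5x^3 - 7x^2 - 3x + 444 = (x − 4)(-5x^2 - 27x - 111).
So |(-5x^3 - 7x^2 - 3x - 8) + 452| = |x − 4|·|-5x^2 - 27x - 111|.
Assume first that |x − 4| < 1, so |x| < 5. Then |-5x^2 - 27x - 111| ≤ 5·5^2 + 27·5 + 111 = 371.
Hence |(-5x^3 - 7x^2 - 3x - 8) + 452| ≤ 371|x − 4| < eps provided |x − 4| < eps/371.
Take delta = min(1, eps/371). Then 0 < |x − 4| < delta gives both |x − 4| < 1 and |x − 4| < eps/371, so |(-5x^3 - 7x^2 - 3x - 8) + 452| < eps.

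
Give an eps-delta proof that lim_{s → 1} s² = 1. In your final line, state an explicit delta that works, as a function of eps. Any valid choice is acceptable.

delta = min(1, eps/3)

Let eps > 0 be given. We seek delta > 0 with 0 < |s − 1| < delta ⇒ |s² − 1| < eps.
Factor: s² − 1 = (s − 1)(s + 1), so |s² − 1| = |s − 1|·|s + 1|.
Impose delta ≤ 1 so that |s| < 2; then |s + 1| ≤ 3.
Hence |s² − 1| ≤ 3|s − 1|, which is < eps once |s − 1| < eps/3.
Take delta = min(1, eps/3). If 0 < |s − 1| < delta then both bounds hold and |s² − 1| ≤ 3|s − 1| < 3·(eps/3) = eps.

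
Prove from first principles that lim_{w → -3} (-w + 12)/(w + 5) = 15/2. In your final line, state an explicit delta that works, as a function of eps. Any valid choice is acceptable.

Let eps > 0. We want delta > 0 with 0 < |w + 3| < delta ⇒ |(-w + 12)/(w + 5) − (15/2)| < eps.
Combining over a common denominator, (-w + 12)/(w + 5) − (15/2) = [(-w + 12)·2 − 15·(w + 5)] / [2·(w + 5)] = -17(w + 3) / (2(w + 5)).
So |(-w + 12)/(w + 5) − (15/2)| = 17|w + 3| / (2·|w + 5|).
Require delta ≤ 1, so |w + 5| ≥ |2| − |w + 3| > 2 − 1 = 1.
Hence |(-w + 12)/(w + 5) − (15/2)| < 17|w + 3|/(2·1) = (17/2)|w + 3|, which is < eps once |w + 3| < (2/17)eps.
Take delta = min(1, (2/17)eps). Then 0 < |w + 3| < delta forces both bounds, so |(-w + 12)/(w + 5) − (15/2)| < eps.

delta = min(1, (2/17)eps)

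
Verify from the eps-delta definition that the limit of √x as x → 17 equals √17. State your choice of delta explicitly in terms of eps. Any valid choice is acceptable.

Let eps > 0 be given. We want delta > 0 such that 0 < |x − 17| < delta implies |√x − √17| < eps.
Multiplying by the conjugate, |√x − √17| = |x − 17|/(√x + √17).
Restrict delta ≤ 17 so that |x − 17| < 17 forces x > 0, and then √x + √17 > √17.
Hence |√x − √17| < |x − 17|/√17, which is < eps once |x − 17| < √17·eps.
Take delta = min(17, √17·eps). If 0 < |x − 17| < delta then x > 0 and |√x − √17| < |x − 17|/√17 < eps.

delta = min(17, √17·eps)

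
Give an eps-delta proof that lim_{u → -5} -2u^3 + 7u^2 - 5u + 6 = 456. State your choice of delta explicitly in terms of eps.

Let eps > 0. We want delta > 0 such that 0 < |u + 5| < delta implies |(-2u^3 + 7u^2 - 5u + 6) − 456| < eps.
(-2u^3 + 7u^2 - 5u + 6) − 456 = -2u^3 + 7u^2 - 5u - 450 = (u + 5)(-2u^2 + 17u - 90).
So |(-2u^3 + 7u^2 - 5u + 6) − 456| = |u + 5|·|-2u^2 + 17u - 90|.
Assume first that |u + 5| < 1, so |u| < 6. Then |-2u^2 + 17u - 90| ≤ 2·6^2 + 17·6 + 90 = 264.
Hence |(-2u^3 + 7u^2 - 5u + 6) − 456| ≤ 264|u + 5| < eps provided |u + 5| < eps/264.
Take delta = min(1, eps/264). Then 0 < |u + 5| < delta gives both |u + 5| < 1 and |u + 5| < eps/264, so |(-2u^3 + 7u^2 - 5u + 6) − 456| < eps.

delta = min(1, eps/264)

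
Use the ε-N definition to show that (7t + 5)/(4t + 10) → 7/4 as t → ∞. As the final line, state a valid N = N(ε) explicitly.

N = (25/8)/ε

Let ε > 0. We seek N > 0 such that t > N implies |(7t + 5)/(4t + 10) − (7/4)| < ε.
(7t + 5)/(4t + 10) − (7/4) = (4(7t + 5) − 7(4t + 10)) / (4(4t + 10)) = -50/(4(4t + 10)).
For t > 0 we have 4t + 10 > 4t, so |(7t + 5)/(4t + 10) − (7/4)| = 50/(4(4t + 10)) < 50/(4·4t) = (25/8)/t.
Thus |(7t + 5)/(4t + 10) − (7/4)| < ε whenever t > (25/8)/ε.
Take N = (25/8)/ε. If t > N then |(7t + 5)/(4t + 10) − (7/4)| < (25/8)/t < ε.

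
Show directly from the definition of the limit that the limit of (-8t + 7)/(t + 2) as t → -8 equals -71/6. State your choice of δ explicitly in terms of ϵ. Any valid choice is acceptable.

δ = min(3, (18/23)ϵ)

Fix ϵ > 0. We want δ > 0 with 0 < |t + 8| < δ ⇒ |(-8t + 7)/(t + 2) + 71/6| < ϵ.
Combining over a common denominator, (-8t + 7)/(t + 2) + 71/6 = [(-8t + 7)·(-6) − 71·(t + 2)] / [(-6)·(t + 2)] = -23(t + 8) / ((-6)(t + 2)).
So |(-8t + 7)/(t + 2) + 71/6| = 23|t + 8| / (6·|t + 2|).
Restrict δ ≤ 3. Then |t + 8| < 3 gives |t + 2| = |(t + 8) + (-6)| ≥ 6 − 3 = 3.
Hence |(-8t + 7)/(t + 2) + 71/6| < 23|t + 8|/(6·3) = (23/18)|t + 8|, which is < ϵ once |t + 8| < (18/23)ϵ.
Take δ = min(3, (18/23)ϵ). Then 0 < |t + 8| < δ forces both bounds, so |(-8t + 7)/(t + 2) + 71/6| < ϵ.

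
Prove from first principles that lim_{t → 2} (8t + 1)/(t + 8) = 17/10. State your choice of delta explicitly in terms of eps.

delta = min(5, (50/63)eps)

Let eps > 0 be given. We want delta > 0 with 0 < |t − 2| < delta ⇒ |(8t + 1)/(t + 8) − (17/10)| < eps.
Combining over a common denominator, (8t + 1)/(t + 8) − (17/10) = [(8t + 1)·10 − 17·(t + 8)] / [10·(t + 8)] = 63(t − 2) / (10(t + 8)).
So |(8t + 1)/(t + 8) − (17/10)| = 63|t − 2| / (10·|t + 8|).
Restrict delta ≤ 5. Then |t − 2| < 5 gives |t + 8| = |(t − 2) + 10| ≥ 10 − 5 = 5.
Hence |(8t + 1)/(t + 8) − (17/10)| < 63|t − 2|/(10·5) = (63/50)|t − 2|, which is < eps once |t − 2| < (50/63)eps.
Take delta = min(5, (50/63)eps). Then 0 < |t − 2| < delta forces both bounds, so |(8t + 1)/(t + 8) − (17/10)| < eps.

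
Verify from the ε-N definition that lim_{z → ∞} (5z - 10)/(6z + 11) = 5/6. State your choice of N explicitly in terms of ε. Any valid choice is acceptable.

N = (115/36)/ε

Fix ε > 0. We seek N > 0 such that z > N implies |(5z - 10)/(6z + 11) − (5/6)| < ε.
(5z - 10)/(6z + 11) − (5/6) = (6(5z - 10) − 5(6z + 11)) / (6(6z + 11)) = -115/(6(6z + 11)).
For z > 0 we have 6z + 11 > 6z, so |(5z - 10)/(6z + 11) − (5/6)| = 115/(6(6z + 11)) < 115/(6·6z) = (115/36)/z.
Thus |(5z - 10)/(6z + 11) − (5/6)| < ε whenever z > (115/36)/ε.
Take N = (115/36)/ε. If z > N then |(5z - 10)/(6z + 11) − (5/6)| < (115/36)/z < ε.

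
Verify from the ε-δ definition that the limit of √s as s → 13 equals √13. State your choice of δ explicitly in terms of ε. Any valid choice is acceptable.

Suppose ε > 0. We want δ > 0 such that 0 < |s − 13| < δ implies |√s − √13| < ε.
Rationalise: √s − √13 = (s − 13)/(√s + √13), so |√s − √13| = |s − 13|/(√s + √13).
Restrict δ ≤ 13 so that |s − 13| < 13 forces s > 0, and then √s + √13 > √13.
Hence |√s − √13| < |s − 13|/√13, which is < ε once |s − 13| < √13·ε.
Take δ = min(13, √13·ε). If 0 < |s − 13| < δ then s > 0 and |√s − √13| < |s − 13|/√13 < ε.

δ = min(13, √13·ε)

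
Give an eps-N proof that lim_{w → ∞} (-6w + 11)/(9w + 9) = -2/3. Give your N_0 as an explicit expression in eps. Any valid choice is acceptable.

N_0 = (17/9)/eps

Suppose eps > 0. We seek N_0 > 0 such that w > N_0 implies |(-6w + 11)/(9w + 9) + 2/3| < eps.
(-6w + 11)/(9w + 9) + 2/3 = (9(-6w + 11) − (-6)(9w + 9)) / (9(9w + 9)) = 153/(9(9w + 9)).
For w > 0 we have 9w + 9 > 9w, so |(-6w + 11)/(9w + 9) + 2/3| = 153/(9(9w + 9)) < 153/(9·9w) = (17/9)/w.
Thus |(-6w + 11)/(9w + 9) + 2/3| < eps whenever w > (17/9)/eps.
Take N_0 = (17/9)/eps. If w > N_0 then |(-6w + 11)/(9w + 9) + 2/3| < (17/9)/w < eps.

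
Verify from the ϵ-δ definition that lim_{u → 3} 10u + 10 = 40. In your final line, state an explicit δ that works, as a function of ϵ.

δ = ϵ/10

Let ϵ > 0 be given. We need δ > 0 so that 0 < |u − 3| < δ implies |(10u + 10) − 40| < ϵ.
Since (10u + 10) − 40 = 10(u − 3), we have |(10u + 10) − 40| = 10|u − 3|.
Thus it suffices that |u − 3| < ϵ/10.
Take δ = ϵ/10. If 0 < |u − 3| < δ then |(10u + 10) − 40| = 10|u − 3| < 10·(ϵ/10) = ϵ.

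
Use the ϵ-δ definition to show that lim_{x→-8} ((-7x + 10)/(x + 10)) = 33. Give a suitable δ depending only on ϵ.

Let ϵ > 0. We want δ > 0 with 0 < |x + 8| < δ ⇒ |(-7x + 10)/(x + 10) − 33| < ϵ.
Combining over a common denominator, (-7x + 10)/(x + 10) − 33 = [(-7x + 10)·2 − 66·(x + 10)] / [2·(x + 10)] = -80(x + 8) / (2(x + 10)).
So |(-7x + 10)/(x + 10) − 33| = 80|x + 8| / (2·|x + 10|).
Restrict δ ≤ 1. Then |x + 8| < 1 gives |x + 10| = |(x + 8) + 2| ≥ 2 − 1 = 1.
Hence |(-7x + 10)/(x + 10) − 33| < 80|x + 8|/(2·1) = 40|x + 8|, which is < ϵ once |x + 8| < (1/40)ϵ.
Take δ = min(1, (1/40)ϵ). Then 0 < |x + 8| < δ forces both bounds, so |(-7x + 10)/(x + 10) − 33| < ϵ.

δ = min(1, (1/40)ϵ)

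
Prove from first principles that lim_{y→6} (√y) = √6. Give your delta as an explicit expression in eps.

Let eps > 0 be given. We want delta > 0 such that 0 < |y − 6| < delta implies |√y − √6| < eps.
Rationalise: √y − √6 = (y − 6)/(√y + √6), so |√y − √6| = |y − 6|/(√y + √6).
Restrict delta ≤ 6 so that |y − 6| < 6 forces y > 0, and then √y + √6 > √6.
Hence |√y − √6| < |y − 6|/√6, which is < eps once |y − 6| < √6·eps.
Take delta = min(6, √6·eps). If 0 < |y − 6| < delta then y > 0 and |√y − √6| < |y − 6|/√6 < eps.

delta = min(6, √6·eps)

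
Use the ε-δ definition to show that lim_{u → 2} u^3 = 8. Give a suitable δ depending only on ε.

δ = min(1, ε/19)

Fix ε > 0. We seek δ > 0 with 0 < |u − 2| < δ ⇒ |u^3 − 8| < ε.
Factor: u^3 − 8 = (u − 2)(u^2 + 2u + 4), so |u^3 − 8| = |u − 2|·|u^2 + 2u + 4|.
Restrict δ ≤ 1. Then |u − 2| < 1 gives |u| < 3, so by the triangle inequality |u^2 + 2u + 4| ≤ 3^2 + 2·3 + 4 = 19.
Hence |u^3 − 8| ≤ 19|u − 2|, which is < ε once |u − 2| < ε/19.
Take δ = min(1, ε/19). If 0 < |u − 2| < δ then both bounds hold and |u^3 − 8| ≤ 19|u − 2| < 19·(ε/19) = ε.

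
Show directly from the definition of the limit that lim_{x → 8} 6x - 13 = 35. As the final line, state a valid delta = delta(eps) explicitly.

Suppose eps > 0. We need delta > 0 so that 0 < |x − 8| < delta implies |(6x - 13) − 35| < eps.
Since (6x - 13) − 35 = 6(x − 8), we have |(6x - 13) − 35| = 6|x − 8|.
Thus it suffices that |x − 8| < eps/6.
Choosing delta = eps/6 gives |(6x - 13) − 35| = 6|x − 8| < eps whenever |x − 8| < delta.

delta = eps/6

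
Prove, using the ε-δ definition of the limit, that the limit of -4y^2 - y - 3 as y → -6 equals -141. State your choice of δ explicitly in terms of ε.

Suppose ε > 0. We want δ > 0 such that 0 < |y + 6| < δ implies |(-4y^2 - y - 3) + 141| < ε.
(-4y^2 - y - 3) + 141 = -4y^2 - y + 138 = (y + 6)(-4y + 23).
So |(-4y^2 - y - 3) + 141| = |y + 6|·|-4y + 23|.
Assume first that |y + 6| < 2, so |y| < 8. Then |-4y + 23| ≤ 4·8 + 23 = 55.
Hence |(-4y^2 - y - 3) + 141| ≤ 55|y + 6| < ε provided |y + 6| < ε/55.
Take δ = min(2, ε/55). Then 0 < |y + 6| < δ gives both |y + 6| < 2 and |y + 6| < ε/55, so |(-4y^2 - y - 3) + 141| < ε.

δ = min(2, ε/55)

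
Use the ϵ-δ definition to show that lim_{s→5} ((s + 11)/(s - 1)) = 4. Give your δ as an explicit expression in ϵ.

Fix ϵ > 0. We want δ > 0 with 0 < |s − 5| < δ ⇒ |(s + 11)/(s - 1) − 4| < ϵ.
Combining over a common denominator, (s + 11)/(s - 1) − 4 = [(s + 11)·4 − 16·(s - 1)] / [4·(s - 1)] = -12(s − 5) / (4(s - 1)).
So |(s + 11)/(s - 1) − 4| = 12|s − 5| / (4·|s − 1|).
Require δ ≤ 2, so |s − 1| ≥ |4| − |s − 5| > 4 − 2 = 2.
Hence |(s + 11)/(s - 1) − 4| < 12|s − 5|/(4·2) = (3/2)|s − 5|, which is < ϵ once |s − 5| < (2/3)ϵ.
Take δ = min(2, (2/3)ϵ). Then 0 < |s − 5| < δ forces both bounds, so |(s + 11)/(s - 1) − 4| < ϵ.

δ = min(2, (2/3)ϵ)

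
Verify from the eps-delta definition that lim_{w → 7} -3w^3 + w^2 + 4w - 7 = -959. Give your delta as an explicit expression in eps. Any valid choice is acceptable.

Suppose eps > 0. We want delta > 0 such that 0 < |w − 7| < delta implies |(-3w^3 + w^2 + 4w - 7) + 959| < eps.
(-3w^3 + w^2 + 4w - 7) + 959 = -3w^3 + w^2 + 4w + 952 = (w − 7)(-3w^2 - 20w - 136).
So |(-3w^3 + w^2 + 4w - 7) + 959| = |w − 7|·|-3w^2 - 20w - 136|.
Require delta ≤ 1. Then |w − 7| < 1 gives |w| < 8, and by the triangle inequality |-3w^2 - 20w - 136| ≤ 3·8^2 + 20·8 + 136 = 488.
Hence |(-3w^3 + w^2 + 4w - 7) + 959| ≤ 488|w − 7| < eps provided |w − 7| < eps/488.
Take delta = min(1, eps/488). Then 0 < |w − 7| < delta gives both |w − 7| < 1 and |w − 7| < eps/488, so |(-3w^3 + w^2 + 4w - 7) + 959| < eps.

delta = min(1, eps/488)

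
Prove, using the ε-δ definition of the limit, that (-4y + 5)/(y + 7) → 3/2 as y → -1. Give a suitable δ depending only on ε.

δ = min(3, (6/11)ε)

Fix ε > 0. We want δ > 0 with 0 < |y + 1| < δ ⇒ |(-4y + 5)/(y + 7) − (3/2)| < ε.
Combining over a common denominator, (-4y + 5)/(y + 7) − (3/2) = [(-4y + 5)·6 − 9·(y + 7)] / [6·(y + 7)] = -33(y + 1) / (6(y + 7)).
So |(-4y + 5)/(y + 7) − (3/2)| = 33|y + 1| / (6·|y + 7|).
Require δ ≤ 3, so |y + 7| ≥ |6| − |y + 1| > 6 − 3 = 3.
Hence |(-4y + 5)/(y + 7) − (3/2)| < 33|y + 1|/(6·3) = (11/6)|y + 1|, which is < ε once |y + 1| < (6/11)ε.
Take δ = min(3, (6/11)ε). Then 0 < |y + 1| < δ forces both bounds, so |(-4y + 5)/(y + 7) − (3/2)| < ε.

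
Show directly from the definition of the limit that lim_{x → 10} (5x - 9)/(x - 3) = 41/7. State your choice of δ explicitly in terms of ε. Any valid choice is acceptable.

Let ε > 0. We want δ > 0 with 0 < |x − 10| < δ ⇒ |(5x - 9)/(x - 3) − (41/7)| < ε.
Combining over a common denominator, (5x - 9)/(x - 3) − (41/7) = [(5x - 9)·7 − 41·(x - 3)] / [7·(x - 3)] = -6(x − 10) / (7(x - 3)).
So |(5x - 9)/(x - 3) − (41/7)| = 6|x − 10| / (7·|x − 3|).
Restrict δ ≤ 7/2. Then |x − 10| < 7/2 gives |x − 3| = |(x − 10) + 7| ≥ 7 − 7/2 = 7/2.
Hence |(5x - 9)/(x - 3) − (41/7)| < 6|x − 10|/(7·(7/2)) = (12/49)|x − 10|, which is < ε once |x − 10| < (49/12)ε.
Take δ = min(7/2, (49/12)ε). Then 0 < |x − 10| < δ forces both bounds, so |(5x - 9)/(x - 3) − (41/7)| < ε.

δ = min(7/2, (49/12)ε)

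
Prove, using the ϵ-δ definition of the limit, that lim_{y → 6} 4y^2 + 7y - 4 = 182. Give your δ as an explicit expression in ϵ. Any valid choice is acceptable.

Let ϵ > 0. We want δ > 0 such that 0 < |y − 6| < δ implies |(4y^2 + 7y - 4) − 182| < ϵ.
(4y^2 + 7y - 4) − 182 = 4y^2 + 7y - 186 = (y − 6)(4y + 31).
So |(4y^2 + 7y - 4) − 182| = |y − 6|·|4y + 31|.
Require δ ≤ 1. Then |y − 6| < 1 gives |y| < 7, and by the triangle inequality |4y + 31| ≤ 4·7 + 31 = 59.
Hence |(4y^2 + 7y - 4) − 182| ≤ 59|y − 6| < ϵ provided |y − 6| < ϵ/59.
Choosing δ = min(1, ϵ/59) ensures both conditions, hence |(4y^2 + 7y - 4) − 182| < ϵ.

δ = min(1, ϵ/59)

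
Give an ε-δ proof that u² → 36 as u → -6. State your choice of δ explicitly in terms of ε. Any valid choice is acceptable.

δ = min(1, ε/13)

Suppose ε > 0. We seek δ > 0 with 0 < |u + 6| < δ ⇒ |u² − 36| < ε.
Factor: u² − 36 = (u + 6)(u - 6), so |u² − 36| = |u + 6|·|u - 6|.
Impose δ ≤ 1 so that |u| < 7; then |u - 6| ≤ 13.
Hence |u² − 36| ≤ 13|u + 6|, which is < ε once |u + 6| < ε/13.
Take δ = min(1, ε/13). If 0 < |u + 6| < δ then both bounds hold and |u² − 36| ≤ 13|u + 6| < 13·(ε/13) = ε.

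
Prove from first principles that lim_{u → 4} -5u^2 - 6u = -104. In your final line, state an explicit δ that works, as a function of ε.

δ = min(2, ε/56)

Let ε > 0. We want δ > 0 such that 0 < |u − 4| < δ implies |(-5u^2 - 6u) + 104| < ε.
(-5u^2 - 6u) + 104 = -5u^2 - 6u + 104 = (u − 4)(-5u - 26).
So |(-5u^2 - 6u) + 104| = |u − 4|·|-5u - 26|.
Require δ ≤ 2. Then |u − 4| < 2 gives |u| < 6, and by the triangle inequality |-5u - 26| ≤ 5·6 + 26 = 56.
Hence |(-5u^2 - 6u) + 104| ≤ 56|u − 4| < ε provided |u − 4| < ε/56.
Choosing δ = min(2, ε/56) ensures both conditions, hence |(-5u^2 - 6u) + 104| < ε.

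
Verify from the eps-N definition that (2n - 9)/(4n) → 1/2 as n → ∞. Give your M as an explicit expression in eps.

Fix eps > 0. For n ≥ 1, |(2n - 9)/(4n) − (1/2)| = |-36|/(4(4n)) = 36/(4(4n)).
Since 4n ≥ 4n for n ≥ 1, this is ≤ 36/(4·4n) = (9/4)/n.
So |(2n - 9)/(4n) − (1/2)| < eps whenever n > (9/4)/eps.
Take M = (9/4)/eps. If n > M then |(2n - 9)/(4n) − (1/2)| ≤ (9/4)/n < eps.

M = (9/4)/eps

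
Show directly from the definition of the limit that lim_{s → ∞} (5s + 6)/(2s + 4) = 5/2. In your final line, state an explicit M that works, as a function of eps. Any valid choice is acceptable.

M = 2/eps

Let eps > 0. We seek M > 0 such that s > M implies |(5s + 6)/(2s + 4) − (5/2)| < eps.
(5s + 6)/(2s + 4) − (5/2) = (2(5s + 6) − 5(2s + 4)) / (2(2s + 4)) = -8/(2(2s + 4)).
For s > 0 we have 2s + 4 > 2s, so |(5s + 6)/(2s + 4) − (5/2)| = 8/(2(2s + 4)) < 8/(2·2s) = 2/s.
Thus |(5s + 6)/(2s + 4) − (5/2)| < eps whenever s > 2/eps.
Take M = 2/eps. If s > M then |(5s + 6)/(2s + 4) − (5/2)| < 2/s < eps.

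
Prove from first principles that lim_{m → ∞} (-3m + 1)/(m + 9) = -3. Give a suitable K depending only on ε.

Suppose ε > 0. For m ≥ 1, |(-3m + 1)/(m + 9) + 3| = |28|/((m + 9)) = 28/((m + 9)).
Since m + 9 ≥ m for m ≥ 1, this is ≤ 28/(m) = 28/m.
So |(-3m + 1)/(m + 9) + 3| < ε whenever m > 28/ε.
Take K = 28/ε. If m > K then |(-3m + 1)/(m + 9) + 3| ≤ 28/m < ε.

K = 28/ε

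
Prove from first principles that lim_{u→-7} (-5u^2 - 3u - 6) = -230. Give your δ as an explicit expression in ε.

Let ε > 0 be given. We want δ > 0 such that 0 < |u + 7| < δ implies |(-5u^2 - 3u - 6) + 230| < ε.
(-5u^2 - 3u - 6) + 230 = -5u^2 - 3u + 224 = (u + 7)(-5u + 32).
So |(-5u^2 - 3u - 6) + 230| = |u + 7|·|-5u + 32|.
Require δ ≤ 2. Then |u + 7| < 2 gives |u| < 9, and by the triangle inequality |-5u + 32| ≤ 5·9 + 32 = 77.
Hence |(-5u^2 - 3u - 6) + 230| ≤ 77|u + 7| < ε provided |u + 7| < ε/77.
Choosing δ = min(2, ε/77) ensures both conditions, hence |(-5u^2 - 3u - 6) + 230| < ε.

δ = min(2, ε/77)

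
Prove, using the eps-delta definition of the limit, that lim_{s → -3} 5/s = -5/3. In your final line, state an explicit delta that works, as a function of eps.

delta = min(3/2, (9/10)eps)

Let eps > 0 be given. We seek delta > 0 such that 0 < |s + 3| < delta implies |5/s + 5/3| < eps.
|5/s + 5/3| = 5·|-3 − s|/(3·|s|) = 5|s + 3|/(3|s|).
Require delta ≤ 3/2 so that |s| > 3 − 3/2 = 3/2, hence 3|s| > 9/2.
Then |5/s + 5/3| < 5|s + 3|/(9/2), which is < eps when |s + 3| < (9/10)eps.
Take delta = min(3/2, (9/10)eps). Then 0 < |s + 3| < delta gives both |s + 3| < 3/2 and |s + 3| < (9/10)eps, so |5/s + 5/3| < eps.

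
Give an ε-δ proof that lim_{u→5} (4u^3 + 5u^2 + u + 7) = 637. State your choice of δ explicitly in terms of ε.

δ = min(1, ε/420)

Let ε > 0. We want δ > 0 such that 0 < |u − 5| < δ implies |(4u^3 + 5u^2 + u + 7) − 637| < ε.
(4u^3 + 5u^2 + u + 7) − 637 = 4u^3 + 5u^2 + u - 630 = (u − 5)(4u^2 + 25u + 126).
So |(4u^3 + 5u^2 + u + 7) − 637| = |u − 5|·|4u^2 + 25u + 126|.
Require δ ≤ 1. Then |u − 5| < 1 gives |u| < 6, and by the triangle inequality |4u^2 + 25u + 126| ≤ 4·6^2 + 25·6 + 126 = 420.
Hence |(4u^3 + 5u^2 + u + 7) − 637| ≤ 420|u − 5| < ε provided |u − 5| < ε/420.
Take δ = min(1, ε/420). Then 0 < |u − 5| < δ gives both |u − 5| < 1 and |u − 5| < ε/420, so |(4u^3 + 5u^2 + u + 7) − 637| < ε.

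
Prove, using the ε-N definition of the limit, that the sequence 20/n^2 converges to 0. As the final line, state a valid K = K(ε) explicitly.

Let ε > 0 be given. For n ≥ 1, |20/n^2 − 0| = 20/n^2.
20/n^2 < ε ⇔ n^2 > 20/ε ⇔ n > (20/ε)^{1/2}.
Take K = (20/ε)^{1/2}. Then n > K implies 20/n^2 < ε.

K = (20/ε)^{1/2}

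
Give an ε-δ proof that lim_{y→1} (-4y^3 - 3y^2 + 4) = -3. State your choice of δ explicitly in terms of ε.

Let ε > 0 be given. We want δ > 0 such that 0 < |y − 1| < δ implies |(-4y^3 - 3y^2 + 4) + 3| < ε.
(-4y^3 - 3y^2 + 4) + 3 = -4y^3 - 3y^2 + 7 = (y − 1)(-4y^2 - 7y - 7).
So |(-4y^3 - 3y^2 + 4) + 3| = |y − 1|·|-4y^2 - 7y - 7|.
Require δ ≤ 1. Then |y − 1| < 1 gives |y| < 2, and by the triangle inequality |-4y^2 - 7y - 7| ≤ 4·2^2 + 7·2 + 7 = 37.
Hence |(-4y^3 - 3y^2 + 4) + 3| ≤ 37|y − 1| < ε provided |y − 1| < ε/37.
Choosing δ = min(1, ε/37) ensures both conditions, hence |(-4y^3 - 3y^2 + 4) + 3| < ε.

δ = min(1, ε/37)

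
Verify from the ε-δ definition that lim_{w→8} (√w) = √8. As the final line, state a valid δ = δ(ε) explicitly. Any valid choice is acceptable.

δ = min(8, √8·ε)

Let ε > 0. We want δ > 0 such that 0 < |w − 8| < δ implies |√w − √8| < ε.
Multiplying by the conjugate, |√w − √8| = |w − 8|/(√w + √8).
Restrict δ ≤ 8 so that |w − 8| < 8 forces w > 0, and then √w + √8 > √8.
Hence |√w − √8| < |w − 8|/√8, which is < ε once |w − 8| < √8·ε.
Take δ = min(8, √8·ε). If 0 < |w − 8| < δ then w > 0 and |√w − √8| < |w − 8|/√8 < ε.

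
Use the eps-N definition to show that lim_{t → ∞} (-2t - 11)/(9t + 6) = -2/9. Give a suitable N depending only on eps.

N = (29/27)/eps

Let eps > 0. We seek N > 0 such that t > N implies |(-2t - 11)/(9t + 6) + 2/9| < eps.
(-2t - 11)/(9t + 6) + 2/9 = (9(-2t - 11) − (-2)(9t + 6)) / (9(9t + 6)) = -87/(9(9t + 6)).
For t > 0 we have 9t + 6 > 9t, so |(-2t - 11)/(9t + 6) + 2/9| = 87/(9(9t + 6)) < 87/(9·9t) = (29/27)/t.
Thus |(-2t - 11)/(9t + 6) + 2/9| < eps whenever t > (29/27)/eps.
Take N = (29/27)/eps. If t > N then |(-2t - 11)/(9t + 6) + 2/9| < (29/27)/t < eps.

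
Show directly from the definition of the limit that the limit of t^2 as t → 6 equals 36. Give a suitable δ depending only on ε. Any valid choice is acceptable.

Let ε > 0. We seek δ > 0 with 0 < |t − 6| < δ ⇒ |t^2 − 36| < ε.
Factor: t^2 − 36 = (t − 6)(t + 6), so |t^2 − 36| = |t − 6|·|t + 6|.
Restrict δ ≤ 1. Then |t − 6| < 1 gives |t| < 7, so by the triangle inequality |t + 6| ≤ 7 + 6 = 13.
Hence |t^2 − 36| ≤ 13|t − 6|, which is < ε once |t − 6| < ε/13.
Take δ = min(1, ε/13). If 0 < |t − 6| < δ then both bounds hold and |t^2 − 36| ≤ 13|t − 6| < 13·(ε/13) = ε.

δ = min(1, ε/13)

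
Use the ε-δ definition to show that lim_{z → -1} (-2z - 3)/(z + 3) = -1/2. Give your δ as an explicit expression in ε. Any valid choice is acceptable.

δ = min(1, (2/3)ε)

Let ε > 0 be given. We want δ > 0 with 0 < |z + 1| < δ ⇒ |(-2z - 3)/(z + 3) + 1/2| < ε.
Combining over a common denominator, (-2z - 3)/(z + 3) + 1/2 = [(-2z - 3)·2 − (-1)·(z + 3)] / [2·(z + 3)] = -3(z + 1) / (2(z + 3)).
So |(-2z - 3)/(z + 3) + 1/2| = 3|z + 1| / (2·|z + 3|).
Require δ ≤ 1, so |z + 3| ≥ |2| − |z + 1| > 2 − 1 = 1.
Hence |(-2z - 3)/(z + 3) + 1/2| < 3|z + 1|/(2·1) = (3/2)|z + 1|, which is < ε once |z + 1| < (2/3)ε.
Take δ = min(1, (2/3)ε). Then 0 < |z + 1| < δ forces both bounds, so |(-2z - 3)/(z + 3) + 1/2| < ε.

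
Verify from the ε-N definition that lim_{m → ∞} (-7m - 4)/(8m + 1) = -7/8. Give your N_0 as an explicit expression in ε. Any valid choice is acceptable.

Let ε > 0. For m ≥ 1, |(-7m - 4)/(8m + 1) + 7/8| = |-25|/(8(8m + 1)) = 25/(8(8m + 1)).
Since 8m + 1 ≥ 8m for m ≥ 1, this is ≤ 25/(8·8m) = (25/64)/m.
So |(-7m - 4)/(8m + 1) + 7/8| < ε whenever m > (25/64)/ε.
Take N_0 = (25/64)/ε. If m > N_0 then |(-7m - 4)/(8m + 1) + 7/8| ≤ (25/64)/m < ε.

N_0 = (25/64)/ε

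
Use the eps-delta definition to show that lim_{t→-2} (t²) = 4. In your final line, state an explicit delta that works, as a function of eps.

Let eps > 0 be given. We seek delta > 0 with 0 < |t + 2| < delta ⇒ |t² − 4| < eps.
Factor: t² − 4 = (t + 2)(t - 2), so |t² − 4| = |t + 2|·|t - 2|.
Restrict delta ≤ 2. Then |t + 2| < 2 gives |t| < 4, so by the triangle inequality |t - 2| ≤ 4 + 2 = 6.
Hence |t² − 4| ≤ 6|t + 2|, which is < eps once |t + 2| < eps/6.
Take delta = min(2, eps/6). If 0 < |t + 2| < delta then both bounds hold and |t² − 4| ≤ 6|t + 2| < 6·(eps/6) = eps.

delta = min(2, eps/6)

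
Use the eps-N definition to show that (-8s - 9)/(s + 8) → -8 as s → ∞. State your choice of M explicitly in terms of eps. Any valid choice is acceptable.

M = 55/eps

Let eps > 0. We seek M > 0 such that s > M implies |(-8s - 9)/(s + 8) + 8| < eps.
(-8s - 9)/(s + 8) + 8 = ((-8s - 9) − (-8)(s + 8)) / ((s + 8)) = 55/((s + 8)).
For s > 0 we have s + 8 > s, so |(-8s - 9)/(s + 8) + 8| = 55/((s + 8)) < 55/(s) = 55/s.
Thus |(-8s - 9)/(s + 8) + 8| < eps whenever s > 55/eps.
Take M = 55/eps. If s > M then |(-8s - 9)/(s + 8) + 8| < 55/s < eps.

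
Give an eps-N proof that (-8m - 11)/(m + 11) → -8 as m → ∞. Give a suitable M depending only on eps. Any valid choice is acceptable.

M = 77/eps

Fix eps > 0. For m ≥ 1, |(-8m - 11)/(m + 11) + 8| = |77|/((m + 11)) = 77/((m + 11)).
Since m + 11 ≥ m for m ≥ 1, this is ≤ 77/(m) = 77/m.
So |(-8m - 11)/(m + 11) + 8| < eps whenever m > 77/eps.
Take M = 77/eps. If m > M then |(-8m - 11)/(m + 11) + 8| ≤ 77/m < eps.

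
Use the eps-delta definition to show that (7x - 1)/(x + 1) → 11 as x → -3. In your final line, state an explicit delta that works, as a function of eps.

Suppose eps > 0. We want delta > 0 with 0 < |x + 3| < delta ⇒ |(7x - 1)/(x + 1) − 11| < eps.
Combining over a common denominator, (7x - 1)/(x + 1) − 11 = [(7x - 1)·(-2) − (-22)·(x + 1)] / [(-2)·(x + 1)] = 8(x + 3) / ((-2)(x + 1)).
So |(7x - 1)/(x + 1) − 11| = 8|x + 3| / (2·|x + 1|).
Require delta ≤ 1, so |x + 1| ≥ |-2| − |x + 3| > 2 − 1 = 1.
Hence |(7x - 1)/(x + 1) − 11| < 8|x + 3|/(2·1) = 4|x + 3|, which is < eps once |x + 3| < (1/4)eps.
Take delta = min(1, (1/4)eps). Then 0 < |x + 3| < delta forces both bounds, so |(7x - 1)/(x + 1) − 11| < eps.

delta = min(1, (1/4)eps)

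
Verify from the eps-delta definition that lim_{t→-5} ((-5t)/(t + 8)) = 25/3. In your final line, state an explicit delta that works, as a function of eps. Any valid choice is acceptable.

delta = min(3/2, (9/80)eps)

Let eps > 0 be given. We want delta > 0 with 0 < |t + 5| < delta ⇒ |(-5t)/(t + 8) − (25/3)| < eps.
Combining over a common denominator, (-5t)/(t + 8) − (25/3) = [(-5t)·3 − 25·(t + 8)] / [3·(t + 8)] = -40(t + 5) / (3(t + 8)).
So |(-5t)/(t + 8) − (25/3)| = 40|t + 5| / (3·|t + 8|).
Restrict delta ≤ 3/2. Then |t + 5| < 3/2 gives |t + 8| = |(t + 5) + 3| ≥ 3 − 3/2 = 3/2.
Hence |(-5t)/(t + 8) − (25/3)| < 40|t + 5|/(3·(3/2)) = (80/9)|t + 5|, which is < eps once |t + 5| < (9/80)eps.
Take delta = min(3/2, (9/80)eps). Then 0 < |t + 5| < delta forces both bounds, so |(-5t)/(t + 8) − (25/3)| < eps.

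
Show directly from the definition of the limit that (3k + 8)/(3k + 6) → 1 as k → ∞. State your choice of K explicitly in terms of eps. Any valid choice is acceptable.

Let eps > 0 be given. For k ≥ 1, |(3k + 8)/(3k + 6) − 1| = |6|/(3(3k + 6)) = 6/(3(3k + 6)).
Since 3k + 6 ≥ 3k for k ≥ 1, this is ≤ 6/(3·3k) = (2/3)/k.
So |(3k + 8)/(3k + 6) − 1| < eps whenever k > (2/3)/eps.
Take K = (2/3)/eps. If k > K then |(3k + 8)/(3k + 6) − 1| ≤ (2/3)/k < eps.

K = (2/3)/eps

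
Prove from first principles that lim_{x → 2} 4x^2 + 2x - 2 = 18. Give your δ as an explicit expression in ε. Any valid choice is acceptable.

Fix ε > 0. We want δ > 0 such that 0 < |x − 2| < δ implies |(4x^2 + 2x - 2) − 18| < ε.
(4x^2 + 2x - 2) − 18 = 4x^2 + 2x - 20 = (x − 2)(4x + 10).
So |(4x^2 + 2x - 2) − 18| = |x − 2|·|4x + 10|.
Require δ ≤ 1. Then |x − 2| < 1 gives |x| < 3, and by the triangle inequality |4x + 10| ≤ 4·3 + 10 = 22.
Hence |(4x^2 + 2x - 2) − 18| ≤ 22|x − 2| < ε provided |x − 2| < ε/22.
Choosing δ = min(1, ε/22) ensures both conditions, hence |(4x^2 + 2x - 2) − 18| < ε.

δ = min(1, ε/22)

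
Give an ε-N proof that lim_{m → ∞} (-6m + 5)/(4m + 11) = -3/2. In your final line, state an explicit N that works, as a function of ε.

Let ε > 0 be given. For m ≥ 1, |(-6m + 5)/(4m + 11) + 3/2| = |86|/(4(4m + 11)) = 86/(4(4m + 11)).
Since 4m + 11 ≥ 4m for m ≥ 1, this is ≤ 86/(4·4m) = (43/8)/m.
So |(-6m + 5)/(4m + 11) + 3/2| < ε whenever m > (43/8)/ε.
Take N = (43/8)/ε. If m > N then |(-6m + 5)/(4m + 11) + 3/2| ≤ (43/8)/m < ε.

N = (43/8)/ε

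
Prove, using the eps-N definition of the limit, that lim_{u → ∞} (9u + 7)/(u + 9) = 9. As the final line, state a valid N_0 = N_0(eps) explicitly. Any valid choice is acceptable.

N_0 = 74/eps

Suppose eps > 0. We seek N_0 > 0 such that u > N_0 implies |(9u + 7)/(u + 9) − 9| < eps.
(9u + 7)/(u + 9) − 9 = ((9u + 7) − 9(u + 9)) / ((u + 9)) = -74/((u + 9)).
For u > 0 we have u + 9 > u, so |(9u + 7)/(u + 9) − 9| = 74/((u + 9)) < 74/(u) = 74/u.
Thus |(9u + 7)/(u + 9) − 9| < eps whenever u > 74/eps.
Take N_0 = 74/eps. If u > N_0 then |(9u + 7)/(u + 9) − 9| < 74/u < eps.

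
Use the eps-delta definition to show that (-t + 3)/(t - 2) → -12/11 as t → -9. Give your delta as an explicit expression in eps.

Let eps > 0. We want delta > 0 with 0 < |t + 9| < delta ⇒ |(-t + 3)/(t - 2) + 12/11| < eps.
Combining over a common denominator, (-t + 3)/(t - 2) + 12/11 = [(-t + 3)·(-11) − 12·(t - 2)] / [(-11)·(t - 2)] = -1(t + 9) / ((-11)(t - 2)).
So |(-t + 3)/(t - 2) + 12/11| = |t + 9| / (11·|t − 2|).
Require delta ≤ 11/2, so |t − 2| ≥ |-11| − |t + 9| > 11 − 11/2 = 11/2.
Hence |(-t + 3)/(t - 2) + 12/11| < |t + 9|/(11·(11/2)) = (2/121)|t + 9|, which is < eps once |t + 9| < (121/2)eps.
Take delta = min(11/2, (121/2)eps). Then 0 < |t + 9| < delta forces both bounds, so |(-t + 3)/(t - 2) + 12/11| < eps.

delta = min(11/2, (121/2)eps)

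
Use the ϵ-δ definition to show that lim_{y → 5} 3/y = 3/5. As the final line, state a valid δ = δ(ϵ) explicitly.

Let ϵ > 0. We seek δ > 0 such that 0 < |y − 5| < δ implies |3/y − (3/5)| < ϵ.
|3/y − (3/5)| = 3·|5 − y|/(5·|y|) = 3|y − 5|/(5|y|).
Restrict δ ≤ 5/2. Then |y − 5| < 5/2 gives |y| > 5/2, so 5|y| > 25/2.
Then |3/y − (3/5)| < 3|y − 5|/(25/2), which is < ϵ when |y − 5| < (25/6)ϵ.
Take δ = min(5/2, (25/6)ϵ). Then 0 < |y − 5| < δ gives both |y − 5| < 5/2 and |y − 5| < (25/6)ϵ, so |3/y − (3/5)| < ϵ.

δ = min(5/2, (25/6)ϵ)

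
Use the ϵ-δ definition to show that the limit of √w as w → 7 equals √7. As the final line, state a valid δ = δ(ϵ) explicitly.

Let ϵ > 0 be given. We want δ > 0 such that 0 < |w − 7| < δ implies |√w − √7| < ϵ.
Multiplying by the conjugate, |√w − √7| = |w − 7|/(√w + √7).
Restrict δ ≤ 7 so that |w − 7| < 7 forces w > 0, and then √w + √7 > √7.
Hence |√w − √7| < |w − 7|/√7, which is < ϵ once |w − 7| < √7·ϵ.
Take δ = min(7, √7·ϵ). If 0 < |w − 7| < δ then w > 0 and |√w − √7| < |w − 7|/√7 < ϵ.

δ = min(7, √7·ϵ)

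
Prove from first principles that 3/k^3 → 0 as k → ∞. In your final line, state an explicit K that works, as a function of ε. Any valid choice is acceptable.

Suppose ε > 0. For k ≥ 1, |3/k^3 − 0| = 3/k^3.
3/k^3 < ε ⇔ k^3 > 3/ε ⇔ k > (3/ε)^{1/3}.
Take K = (3/ε)^{1/3}. Then k > K implies 3/k^3 < ε.

K = (3/ε)^{1/3}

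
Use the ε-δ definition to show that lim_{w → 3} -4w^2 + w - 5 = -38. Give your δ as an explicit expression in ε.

δ = min(2, ε/31)

Let ε > 0. We want δ > 0 such that 0 < |w − 3| < δ implies |(-4w^2 + w - 5) + 38| < ε.
(-4w^2 + w - 5) + 38 = -4w^2 + w + 33 = (w − 3)(-4w - 11).
So |(-4w^2 + w - 5) + 38| = |w − 3|·|-4w - 11|.
Assume first that |w − 3| < 2, so |w| < 5. Then |-4w - 11| ≤ 4·5 + 11 = 31.
Hence |(-4w^2 + w - 5) + 38| ≤ 31|w − 3| < ε provided |w − 3| < ε/31.
Choosing δ = min(2, ε/31) ensures both conditions, hence |(-4w^2 + w - 5) + 38| < ε.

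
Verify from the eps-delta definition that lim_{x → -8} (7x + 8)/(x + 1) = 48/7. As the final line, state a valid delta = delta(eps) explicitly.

Let eps > 0. We want delta > 0 with 0 < |x + 8| < delta ⇒ |(7x + 8)/(x + 1) − (48/7)| < eps.
Combining over a common denominator, (7x + 8)/(x + 1) − (48/7) = [(7x + 8)·(-7) − (-48)·(x + 1)] / [(-7)·(x + 1)] = -1(x + 8) / ((-7)(x + 1)).
So |(7x + 8)/(x + 1) − (48/7)| = |x + 8| / (7·|x + 1|).
Require delta ≤ 7/2, so |x + 1| ≥ |-7| − |x + 8| > 7 − 7/2 = 7/2.
Hence |(7x + 8)/(x + 1) − (48/7)| < |x + 8|/(7·(7/2)) = (2/49)|x + 8|, which is < eps once |x + 8| < (49/2)eps.
Take delta = min(7/2, (49/2)eps). Then 0 < |x + 8| < delta forces both bounds, so |(7x + 8)/(x + 1) − (48/7)| < eps.

delta = min(7/2, (49/2)eps)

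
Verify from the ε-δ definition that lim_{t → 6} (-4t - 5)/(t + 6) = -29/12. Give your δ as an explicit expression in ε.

δ = min(6, (72/19)ε)

Fix ε > 0. We want δ > 0 with 0 < |t − 6| < δ ⇒ |(-4t - 5)/(t + 6) + 29/12| < ε.
Combining over a common denominator, (-4t - 5)/(t + 6) + 29/12 = [(-4t - 5)·12 − (-29)·(t + 6)] / [12·(t + 6)] = -19(t − 6) / (12(t + 6)).
So |(-4t - 5)/(t + 6) + 29/12| = 19|t − 6| / (12·|t + 6|).
Require δ ≤ 6, so |t + 6| ≥ |12| − |t − 6| > 12 − 6 = 6.
Hence |(-4t - 5)/(t + 6) + 29/12| < 19|t − 6|/(12·6) = (19/72)|t − 6|, which is < ε once |t − 6| < (72/19)ε.
Take δ = min(6, (72/19)ε). Then 0 < |t − 6| < δ forces both bounds, so |(-4t - 5)/(t + 6) + 29/12| < ε.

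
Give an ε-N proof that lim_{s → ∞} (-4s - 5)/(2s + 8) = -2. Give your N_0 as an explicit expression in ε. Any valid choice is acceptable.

Fix ε > 0. We seek N_0 > 0 such that s > N_0 implies |(-4s - 5)/(2s + 8) + 2| < ε.
(-4s - 5)/(2s + 8) + 2 = (2(-4s - 5) − (-4)(2s + 8)) / (2(2s + 8)) = 22/(2(2s + 8)).
For s > 0 we have 2s + 8 > 2s, so |(-4s - 5)/(2s + 8) + 2| = 22/(2(2s + 8)) < 22/(2·2s) = (11/2)/s.
Thus |(-4s - 5)/(2s + 8) + 2| < ε whenever s > (11/2)/ε.
Take N_0 = (11/2)/ε. If s > N_0 then |(-4s - 5)/(2s + 8) + 2| < (11/2)/s < ε.

N_0 = (11/2)/ε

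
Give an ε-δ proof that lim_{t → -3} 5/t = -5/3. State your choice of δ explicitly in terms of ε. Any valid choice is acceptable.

Suppose ε > 0. We seek δ > 0 such that 0 < |t + 3| < δ implies |5/t + 5/3| < ε.
|5/t + 5/3| = 5·|-3 − t|/(3·|t|) = 5|t + 3|/(3|t|).
Require δ ≤ 3/2 so that |t| > 3 − 3/2 = 3/2, hence 3|t| > 9/2.
Then |5/t + 5/3| < 5|t + 3|/(9/2), which is < ε when |t + 3| < (9/10)ε.
Take δ = min(3/2, (9/10)ε). Then 0 < |t + 3| < δ gives both |t + 3| < 3/2 and |t + 3| < (9/10)ε, so |5/t + 5/3| < ε.

δ = min(3/2, (9/10)ε)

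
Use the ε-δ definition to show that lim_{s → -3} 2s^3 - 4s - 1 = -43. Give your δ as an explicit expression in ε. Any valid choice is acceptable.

Fix ε > 0. We want δ > 0 such that 0 < |s + 3| < δ implies |(2s^3 - 4s - 1) + 43| < ε.
(2s^3 - 4s - 1) + 43 = 2s^3 - 4s + 42 = (s + 3)(2s^2 - 6s + 14).
So |(2s^3 - 4s - 1) + 43| = |s + 3|·|2s^2 - 6s + 14|.
Assume first that |s + 3| < 2, so |s| < 5. Then |2s^2 - 6s + 14| ≤ 2·5^2 + 6·5 + 14 = 94.
Hence |(2s^3 - 4s - 1) + 43| ≤ 94|s + 3| < ε provided |s + 3| < ε/94.
Take δ = min(2, ε/94). Then 0 < |s + 3| < δ gives both |s + 3| < 2 and |s + 3| < ε/94, so |(2s^3 - 4s - 1) + 43| < ε.

δ = min(2, ε/94)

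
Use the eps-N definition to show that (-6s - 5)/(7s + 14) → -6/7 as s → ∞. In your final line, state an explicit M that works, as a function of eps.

M = 1/eps

Suppose eps > 0. We seek M > 0 such that s > M implies |(-6s - 5)/(7s + 14) + 6/7| < eps.
(-6s - 5)/(7s + 14) + 6/7 = (7(-6s - 5) − (-6)(7s + 14)) / (7(7s + 14)) = 49/(7(7s + 14)).
For s > 0 we have 7s + 14 > 7s, so |(-6s - 5)/(7s + 14) + 6/7| = 49/(7(7s + 14)) < 49/(7·7s) = 1/s.
Thus |(-6s - 5)/(7s + 14) + 6/7| < eps whenever s > 1/eps.
Take M = 1/eps. If s > M then |(-6s - 5)/(7s + 14) + 6/7| < 1/s < eps.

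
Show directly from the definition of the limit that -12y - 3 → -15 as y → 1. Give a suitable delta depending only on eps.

Let eps > 0. We need delta > 0 so that 0 < |y − 1| < delta implies |(-12y - 3) + 15| < eps.
Since (-12y - 3) + 15 = -12(y − 1), we have |(-12y - 3) + 15| = 12|y − 1|.
Thus it suffices that |y − 1| < eps/12.
Take delta = eps/12. If 0 < |y − 1| < delta then |(-12y - 3) + 15| = 12|y − 1| < 12·(eps/12) = eps.

delta = eps/12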